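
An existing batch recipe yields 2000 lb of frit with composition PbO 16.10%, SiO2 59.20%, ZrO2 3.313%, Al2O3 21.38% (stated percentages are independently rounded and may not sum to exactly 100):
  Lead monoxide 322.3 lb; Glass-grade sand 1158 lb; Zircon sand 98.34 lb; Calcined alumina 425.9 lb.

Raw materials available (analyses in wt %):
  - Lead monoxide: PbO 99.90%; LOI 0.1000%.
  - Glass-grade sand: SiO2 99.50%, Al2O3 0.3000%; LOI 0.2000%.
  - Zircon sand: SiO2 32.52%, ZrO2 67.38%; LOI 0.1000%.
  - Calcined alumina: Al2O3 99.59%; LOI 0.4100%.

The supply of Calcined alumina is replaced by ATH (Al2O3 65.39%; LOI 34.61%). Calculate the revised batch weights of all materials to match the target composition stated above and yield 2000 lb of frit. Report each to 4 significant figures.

Revised batch per 2000 lb frit:
  Lead monoxide: 322.3 lb
  Glass-grade sand: 1158 lb
  Zircon sand: 98.34 lb
  ATH: 648.6 lb
Total batch = 2227 lb; LOI loss = 227.2 lb

Each numeric step keeps exact precision through the solve; intermediates are displayed, rounded to four significant digits, across the worked steps — each reported result takes just one rounding; the derived quantities, which include the yield, the four compositions, LOI, the totals, glass mass, are re-derived at exact precision, exactly as shown in the problem or the answer, from the batch weights for 2000 lb of glass.
The oxide mass targets at 2000 lb frit:
  PbO: 16.10% × 2000 = 322.0 lb
  SiO2: 59.20% × 2000 = 1184 lb
  ZrO2: 3.313% × 2000 = 66.26 lb
  Al2O3: 21.38% × 2000 = 427.6 lb
Oxide-by-oxide audit per the reported batch figures, for the quoted basis mass (sum by sum, the targets are met given rounding of the digits):
  PbO: 322.3·0.9990 = 322.0 lb (target 322.0 lb)
  SiO2: 1158·0.9950 + 98.34·0.3252 = 1184 lb (target 1184 lb)
  ZrO2: 98.34·0.6738 = 66.26 lb (target 66.26 lb)
  Al2O3: 1158·0.003000 + 648.6·0.6539 = 427.6 lb (target 427.6 lb)
Glass-mass closure: whole batch net of LOI = 2000 lb (oxide target masses add up to 2000 lb; stated basis 2000 lb — any gap is answer rounding).
Batch grand total — Σ batch = 2227 lb; LOI loss = Σ batch·LOI = 227.2 lb; as yield: glass ÷ batch → 89.80%.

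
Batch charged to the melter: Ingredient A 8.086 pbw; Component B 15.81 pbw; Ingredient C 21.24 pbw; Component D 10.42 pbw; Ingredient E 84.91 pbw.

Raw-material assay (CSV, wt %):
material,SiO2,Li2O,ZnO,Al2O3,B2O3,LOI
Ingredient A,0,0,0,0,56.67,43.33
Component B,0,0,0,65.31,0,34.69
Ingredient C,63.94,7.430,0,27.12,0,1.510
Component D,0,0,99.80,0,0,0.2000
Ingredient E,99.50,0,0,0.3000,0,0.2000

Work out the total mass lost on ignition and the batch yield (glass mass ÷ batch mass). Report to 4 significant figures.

LOI loss = 9.500 pbw; glass = 131.0 pbw; yield = 93.24%

Values along the way are shown rounded to 4 significant figures at each printed step — full precision is kept at all times. A single rounding yields each reported result — all derived quantities, including glass mass, the five compositions, the totals, yield, LOI, are computed from the batch weights on 131.0 pbw of glass in full float precision precisely as stated by problem or answer.
Per-material ignition loss:
  Ingredient A: 8.086 × 0.4333 = 3.504 pbw
  Component B: 15.81 × 0.3469 = 5.484 pbw
  Ingredient C: 21.24 × 0.01510 = 0.3207 pbw
  Component D: 10.42 × 0.002000 = 0.02084 pbw
  Ingredient E: 84.91 × 0.002000 = 0.1698 pbw
Total LOI = 9.500 pbw
Glass = batch − LOI = 140.5 − 9.500 = 131.0 pbw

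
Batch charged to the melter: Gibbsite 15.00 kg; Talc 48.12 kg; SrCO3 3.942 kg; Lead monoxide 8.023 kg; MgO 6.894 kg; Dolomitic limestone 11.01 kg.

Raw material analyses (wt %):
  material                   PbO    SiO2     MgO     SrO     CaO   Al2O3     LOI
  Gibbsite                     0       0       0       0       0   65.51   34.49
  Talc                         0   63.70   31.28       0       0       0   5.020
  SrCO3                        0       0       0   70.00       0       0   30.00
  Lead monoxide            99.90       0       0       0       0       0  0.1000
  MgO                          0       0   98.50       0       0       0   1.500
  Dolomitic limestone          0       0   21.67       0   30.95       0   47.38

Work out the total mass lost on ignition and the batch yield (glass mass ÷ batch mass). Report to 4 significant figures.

The intermediate values appear, rounded to four significant digits, in the working — the working math carries exact precision at each step; a single rounding completes every reported number. The derived quantities, including six oxide percentages, ignition loss, net glass mass, the totals, yield, are carried using the weight values on 78.89 kg of glass at full float precision, precisely as stated by either problem or answer.
Material-by-material LOI:
  Gibbsite: 15.00 × 0.3449 = 5.173 kg
  Talc: 48.12 × 0.05020 = 2.416 kg
  SrCO3: 3.942 × 0.3000 = 1.183 kg
  Lead monoxide: 8.023 × 0.001000 = 0.008023 kg
  MgO: 6.894 × 0.01500 = 0.1034 kg
  Dolomitic limestone: 11.01 × 0.4738 = 5.217 kg
Total LOI = 14.10 kg
Glass = batch − LOI = 92.99 − 14.10 = 78.89 kg

LOI loss = 14.10 kg; glass = 78.89 kg; yield = 84.84%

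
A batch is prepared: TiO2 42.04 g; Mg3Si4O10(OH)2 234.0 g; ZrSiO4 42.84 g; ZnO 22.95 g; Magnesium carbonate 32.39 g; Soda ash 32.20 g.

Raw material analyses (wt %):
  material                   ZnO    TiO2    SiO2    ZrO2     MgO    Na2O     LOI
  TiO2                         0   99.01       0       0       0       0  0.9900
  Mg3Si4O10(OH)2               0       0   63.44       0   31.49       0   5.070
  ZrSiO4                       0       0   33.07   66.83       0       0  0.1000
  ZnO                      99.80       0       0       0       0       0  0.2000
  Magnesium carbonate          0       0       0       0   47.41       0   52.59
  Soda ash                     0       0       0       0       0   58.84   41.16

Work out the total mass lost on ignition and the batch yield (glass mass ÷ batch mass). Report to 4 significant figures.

LOI loss = 42.66 g; glass = 363.8 g; yield = 89.50%

The intermediate values are shown (rounded to 4 significant figures) at each printed step. All arithmetic carries exact precision in every operation — every reported result is rounded exactly once; the derived quantities are re-derived from the batch weights at 363.8 g of glass at exact precision (ignition loss, totals, glass mass, six oxide percentages, yield), as they appear in either problem or answer.
LOI of each material in turn:
  TiO2: 42.04 × 0.009900 = 0.4162 g
  Mg3Si4O10(OH)2: 234.0 × 0.05070 = 11.86 g
  ZrSiO4: 42.84 × 0.001000 = 0.04284 g
  ZnO: 22.95 × 0.002000 = 0.04590 g
  Magnesium carbonate: 32.39 × 0.5259 = 17.03 g
  Soda ash: 32.20 × 0.4116 = 13.25 g
Total LOI = 42.66 g
Glass = batch − LOI = 406.4 − 42.66 = 363.8 g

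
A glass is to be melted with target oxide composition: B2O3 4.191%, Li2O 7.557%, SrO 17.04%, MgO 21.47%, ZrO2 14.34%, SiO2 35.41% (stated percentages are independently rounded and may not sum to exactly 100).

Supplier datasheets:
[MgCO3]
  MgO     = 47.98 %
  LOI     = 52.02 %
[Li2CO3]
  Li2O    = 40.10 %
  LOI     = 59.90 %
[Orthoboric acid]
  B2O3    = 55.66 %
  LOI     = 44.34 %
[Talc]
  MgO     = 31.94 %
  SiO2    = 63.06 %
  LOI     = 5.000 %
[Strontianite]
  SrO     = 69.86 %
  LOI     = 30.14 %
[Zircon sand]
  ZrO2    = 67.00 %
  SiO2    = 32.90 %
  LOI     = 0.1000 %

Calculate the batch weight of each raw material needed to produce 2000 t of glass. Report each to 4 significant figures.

The intermediate values appear rounded to four significant digits within the worked lines; the working math maintains exact precision all the way through; each reported value takes a single rounding — all derived quantities (yield, LOI, totals, six oxide percentages, glass mass) are carried at full precision using the weight values on 2000 t of glass as they appear in question or answer.
Target masses of each oxide per 2000 t glass:
  B2O3: 4.191% × 2000 = 83.82 t
  Li2O: 7.557% × 2000 = 151.1 t
  SrO: 17.04% × 2000 = 340.8 t
  MgO: 21.47% × 2000 = 429.4 t
  ZrO2: 14.34% × 2000 = 286.8 t
  SiO2: 35.41% × 2000 = 708.2 t
Per-oxide balance check applying the batch weights above, at the basis given (delivered sums recover each target up to rounding of the answer):
  B2O3: 150.6·0.5566 = 83.82 t (target 83.82 t)
  Li2O: 376.9·0.4010 = 151.1 t (target 151.1 t)
  SrO: 487.8·0.6986 = 340.8 t (target 340.8 t)
  MgO: 296.0·0.4798 + 899.7·0.3194 = 429.4 t (target 429.4 t)
  ZrO2: 428.1·0.6700 = 286.8 t (target 286.8 t)
  SiO2: 899.7·0.6306 + 428.1·0.3290 = 708.2 t (target 708.2 t)
Auditing the glass mass value: whole batch net of LOI = 2000 t (the targets, summed, come to 2000 t; basis as stated: 2000 t — differing by rounding only).
Summing the batch: Σ batch = 2639 t; ignition loss, Σ(batch × LOI) = 639.0 t; yield: glass divided by total = 75.79%.

Batch per 2000 t glass:
  MgCO3: 296.0 t
  Li2CO3: 376.9 t
  Orthoboric acid: 150.6 t
  Talc: 899.7 t
  Strontianite: 487.8 t
  Zircon sand: 428.1 t
Total batch = 2639 t; LOI loss = 639.0 t; yield = 75.79%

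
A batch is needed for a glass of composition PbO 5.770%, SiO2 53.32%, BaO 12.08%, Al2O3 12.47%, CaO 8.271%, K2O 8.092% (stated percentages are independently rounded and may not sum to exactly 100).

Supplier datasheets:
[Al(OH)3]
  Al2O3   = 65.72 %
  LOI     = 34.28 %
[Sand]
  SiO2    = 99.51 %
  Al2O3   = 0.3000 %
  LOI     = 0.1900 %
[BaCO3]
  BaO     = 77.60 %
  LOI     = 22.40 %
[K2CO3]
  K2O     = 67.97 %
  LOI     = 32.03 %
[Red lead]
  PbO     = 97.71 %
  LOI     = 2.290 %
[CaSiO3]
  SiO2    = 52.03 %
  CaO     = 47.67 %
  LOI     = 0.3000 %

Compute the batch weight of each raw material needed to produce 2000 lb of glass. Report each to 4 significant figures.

Batch per 2000 lb glass:
  Al(OH)3: 375.4 lb
  Sand: 890.2 lb
  BaCO3: 311.3 lb
  K2CO3: 238.1 lb
  Red lead: 118.1 lb
  CaSiO3: 347.0 lb
Total batch = 2280 lb; LOI loss = 280.1 lb; yield = 87.71%

Working values are displayed rounded to four significant figures at each printed step. The whole derivation holds exact precision from first step to last; a single rounding finalizes each reported number; derived quantities are re-derived from the batch weights for 2000 lb of glass in full precision (totals, net glass mass, ignition loss, the yield, six oxide percentages) precisely as stated by either problem or answer.
Per-oxide target masses for 2000 lb glass:
  PbO: 5.770% × 2000 = 115.4 lb
  SiO2: 53.32% × 2000 = 1066 lb
  BaO: 12.08% × 2000 = 241.6 lb
  Al2O3: 12.47% × 2000 = 249.4 lb
  CaO: 8.271% × 2000 = 165.4 lb
  K2O: 8.092% × 2000 = 161.8 lb
Oxide-by-oxide audit applying the batch weights above, under the basis named above (oxide sums agree with the targets once rounding is allowed for):
  PbO: 118.1·0.9771 = 115.4 lb (target 115.4 lb)
  SiO2: 890.2·0.9951 + 347.0·0.5203 = 1066 lb (target 1066 lb)
  BaO: 311.3·0.7760 = 241.6 lb (target 241.6 lb)
  Al2O3: 375.4·0.6572 + 890.2·0.003000 = 249.4 lb (target 249.4 lb)
  CaO: 347.0·0.4767 = 165.4 lb (target 165.4 lb)
  K2O: 238.1·0.6797 = 161.8 lb (target 161.8 lb)
Glass mass check: total batch − LOI = 2000 lb (targets for the oxides total 2000 lb; the stated basis being 2000 lb — deltas are rounding alone).
Summing the batch: Σ batch = 2280 lb; Σ batch·LOI gives LOI loss = 280.1 lb; yield: glass divided by total = 87.71%.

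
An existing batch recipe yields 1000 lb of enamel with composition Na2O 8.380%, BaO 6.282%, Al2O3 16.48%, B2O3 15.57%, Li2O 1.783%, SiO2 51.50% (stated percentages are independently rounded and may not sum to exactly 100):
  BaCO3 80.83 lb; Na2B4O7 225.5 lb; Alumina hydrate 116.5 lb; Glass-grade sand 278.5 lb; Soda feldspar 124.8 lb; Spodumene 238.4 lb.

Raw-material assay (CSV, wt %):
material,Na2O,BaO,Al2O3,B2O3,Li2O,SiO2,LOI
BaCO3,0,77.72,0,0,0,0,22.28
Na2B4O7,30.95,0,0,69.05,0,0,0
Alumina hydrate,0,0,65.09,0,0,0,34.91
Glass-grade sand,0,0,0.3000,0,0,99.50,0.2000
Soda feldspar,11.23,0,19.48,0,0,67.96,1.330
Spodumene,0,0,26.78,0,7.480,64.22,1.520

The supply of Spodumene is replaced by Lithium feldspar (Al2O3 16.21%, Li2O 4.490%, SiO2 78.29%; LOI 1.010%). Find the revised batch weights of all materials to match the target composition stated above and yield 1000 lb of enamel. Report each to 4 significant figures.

Revised batch per 1000 lb enamel:
  BaCO3: 80.83 lb
  Na2B4O7: 225.5 lb
  Alumina hydrate: 116.4 lb
  Glass-grade sand: 119.9 lb
  Soda feldspar: 124.8 lb
  Lithium feldspar: 397.1 lb
Total batch = 1065 lb; LOI loss = 64.55 lb

In-progress results are displayed (rounded to four significant digits) within the worked lines. Each numeric step carries full precision from start to finish. A single rounding completes every reported figure — all derived quantities (the yield, the totals, glass mass, six oxide percentages, ignition loss) are computed from the batch weights at 1000 lb of glass at exact precision, as written in the problem or the answer.
Per-oxide target masses for 1000 lb enamel:
  Na2O: 8.380% × 1000 = 83.80 lb
  BaO: 6.282% × 1000 = 62.82 lb
  Al2O3: 16.48% × 1000 = 164.8 lb
  B2O3: 15.57% × 1000 = 155.7 lb
  Li2O: 1.783% × 1000 = 17.83 lb
  SiO2: 51.50% × 1000 = 515.0 lb
Mass-balance tally per oxide from the weights as reported, relative to the basis at hand (delivered sums recover each target net of answer rounding effects):
  Na2O: 225.5·0.3095 + 124.8·0.1123 = 83.81 lb (target 83.80 lb)
  BaO: 80.83·0.7772 = 62.82 lb (target 62.82 lb)
  Al2O3: 116.4·0.6509 + 119.9·0.003000 + 124.8·0.1948 + 397.1·0.1621 = 164.8 lb (target 164.8 lb)
  B2O3: 225.5·0.6905 = 155.7 lb (target 155.7 lb)
  Li2O: 397.1·0.04490 = 17.83 lb (target 17.83 lb)
  SiO2: 119.9·0.9950 + 124.8·0.6796 + 397.1·0.7829 = 515.0 lb (target 515.0 lb)
Glass-mass bookkeeping: batch total minus LOI = 1000 lb (oxide target masses add up to 1000 lb; basis as stated: 1000 lb — a pure rounding effect).
Batch total: Σ batch = 1065 lb; loss to ignition Σ batch·LOI = 64.55 lb; the yield ratio, glass ÷ batch: 93.94%.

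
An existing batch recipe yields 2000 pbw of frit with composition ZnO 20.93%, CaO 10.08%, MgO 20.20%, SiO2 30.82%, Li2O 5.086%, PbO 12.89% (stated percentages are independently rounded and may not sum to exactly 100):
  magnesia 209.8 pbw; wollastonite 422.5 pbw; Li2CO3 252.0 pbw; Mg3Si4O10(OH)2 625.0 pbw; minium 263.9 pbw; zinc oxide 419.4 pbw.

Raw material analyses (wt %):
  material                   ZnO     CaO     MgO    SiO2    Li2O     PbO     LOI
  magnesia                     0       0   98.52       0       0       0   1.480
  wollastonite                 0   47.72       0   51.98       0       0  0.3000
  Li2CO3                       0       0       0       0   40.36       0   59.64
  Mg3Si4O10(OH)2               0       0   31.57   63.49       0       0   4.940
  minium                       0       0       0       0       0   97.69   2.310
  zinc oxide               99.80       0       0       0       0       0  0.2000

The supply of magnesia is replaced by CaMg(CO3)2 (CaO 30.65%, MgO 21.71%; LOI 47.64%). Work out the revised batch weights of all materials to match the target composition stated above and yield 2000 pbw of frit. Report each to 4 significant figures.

Every computation keeps full float precision at each step; rounding to four significant figures extends to each intermediate as displayed. Each reported figure is rounded a single time. The derived quantities (totals, net glass mass, the yield, the six compositions, LOI) are re-derived using the weight values at 2000 pbw of glass at exact precision as written in either problem or answer.
Oxide-by-oxide targets in 2000 pbw frit:
  ZnO: 20.93% × 2000 = 418.6 pbw
  CaO: 10.08% × 2000 = 201.6 pbw
  MgO: 20.20% × 2000 = 404.0 pbw
  SiO2: 30.82% × 2000 = 616.4 pbw
  Li2O: 5.086% × 2000 = 101.7 pbw
  PbO: 12.89% × 2000 = 257.8 pbw
Verifying the oxide balance on the weights just shown, at the basis given (target by target, the sums agree inside rounding margins):
  ZnO: 419.4·0.9980 = 418.6 pbw (target 418.6 pbw)
  CaO: 539.5·0.3065 + 75.94·0.4772 = 201.6 pbw (target 201.6 pbw)
  MgO: 539.5·0.2171 + 908.7·0.3157 = 404.0 pbw (target 404.0 pbw)
  SiO2: 75.94·0.5198 + 908.7·0.6349 = 616.4 pbw (target 616.4 pbw)
  Li2O: 252.0·0.4036 = 101.7 pbw (target 101.7 pbw)
  PbO: 263.9·0.9769 = 257.8 pbw (target 257.8 pbw)
Glass-mass sanity pass: total batch − LOI = 2000 pbw (oxide target masses add up to 2000 pbw; stated basis 2000 pbw — a pure rounding effect).
Total batch = Σ batch = 2459 pbw; the LOI term Σ batch·LOI equals 459.4 pbw; yield, glass over the total, = 81.32%.

Revised batch per 2000 pbw frit:
  CaMg(CO3)2: 539.5 pbw
  wollastonite: 75.94 pbw
  Li2CO3: 252.0 pbw
  Mg3Si4O10(OH)2: 908.7 pbw
  minium: 263.9 pbw
  zinc oxide: 419.4 pbw
Total batch = 2459 pbw; LOI loss = 459.4 pbw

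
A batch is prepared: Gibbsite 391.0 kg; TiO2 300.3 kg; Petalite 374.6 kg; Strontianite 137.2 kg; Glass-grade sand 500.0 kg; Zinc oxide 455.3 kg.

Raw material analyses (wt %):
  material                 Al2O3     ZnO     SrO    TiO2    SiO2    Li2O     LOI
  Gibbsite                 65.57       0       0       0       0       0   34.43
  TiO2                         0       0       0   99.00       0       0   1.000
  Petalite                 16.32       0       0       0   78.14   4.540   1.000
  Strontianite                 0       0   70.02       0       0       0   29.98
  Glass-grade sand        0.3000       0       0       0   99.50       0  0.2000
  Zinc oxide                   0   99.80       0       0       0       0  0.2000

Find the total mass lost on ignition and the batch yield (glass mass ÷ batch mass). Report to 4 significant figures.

LOI loss = 184.4 kg; glass = 1974 kg; yield = 91.46%

The working math runs at full precision in all steps; values along the way appear rounded off to 4 significant figures within the worked lines — a single rounding completes every reported result; the derived quantities, including the six compositions, net glass mass, totals, yield, ignition loss, are carried using the weight values at 1974 kg of glass in full float precision as given in the problem or the answer.
Per-material ignition loss:
  Gibbsite: 391.0 × 0.3443 = 134.6 kg
  TiO2: 300.3 × 0.01000 = 3.003 kg
  Petalite: 374.6 × 0.01000 = 3.746 kg
  Strontianite: 137.2 × 0.2998 = 41.13 kg
  Glass-grade sand: 500.0 × 0.002000 = 1.000 kg
  Zinc oxide: 455.3 × 0.002000 = 0.9106 kg
Total LOI = 184.4 kg
Glass = batch − LOI = 2158 − 184.4 = 1974 kg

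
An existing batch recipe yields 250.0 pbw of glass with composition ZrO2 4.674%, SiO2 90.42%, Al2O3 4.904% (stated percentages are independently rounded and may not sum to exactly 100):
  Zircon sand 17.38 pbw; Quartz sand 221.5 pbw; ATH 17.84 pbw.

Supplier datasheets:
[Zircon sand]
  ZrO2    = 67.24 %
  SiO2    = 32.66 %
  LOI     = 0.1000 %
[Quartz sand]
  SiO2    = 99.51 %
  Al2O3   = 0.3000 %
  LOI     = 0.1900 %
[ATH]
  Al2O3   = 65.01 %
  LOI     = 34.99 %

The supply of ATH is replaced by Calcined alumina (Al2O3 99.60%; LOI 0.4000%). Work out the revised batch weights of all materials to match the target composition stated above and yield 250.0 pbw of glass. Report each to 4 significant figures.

In-progress results are displayed with 4-significant-figure rounding as written. All arithmetic carries exact precision all the way through — a single rounding yields every reported figure — derived quantities, which include the yield, the totals, ignition loss, the three compositions, glass mass, are rebuilt in full precision, exactly as printed in problem or answer, starting from the weights per 250.0 pbw of glass.
The oxide mass targets at 250.0 pbw glass:
  ZrO2: 4.674% × 250.0 = 11.68 pbw
  SiO2: 90.42% × 250.0 = 226.0 pbw
  Al2O3: 4.904% × 250.0 = 12.26 pbw
Sums-versus-targets review applying the batch weights above, on the stated basis (summed amounts equal target values exact up to rounding of places):
  ZrO2: 17.38·0.6724 = 11.69 pbw (target 11.68 pbw)
  SiO2: 17.38·0.3266 + 221.5·0.9951 = 226.1 pbw (target 226.0 pbw)
  Al2O3: 221.5·0.003000 + 11.64·0.9960 = 12.26 pbw (target 12.26 pbw)
Glass-mass closure: the batch minus its LOI: 250.0 pbw (per-oxide target masses sum to 250.0 pbw; basis as stated: 250.0 pbw — differing by rounding only).
Total batch = Σ batch = 250.5 pbw; LOI removed, Σ of batch·LOI: 0.4848 pbw; yield = glass ÷ total batch = 99.81%.

Revised batch per 250.0 pbw glass:
  Zircon sand: 17.38 pbw
  Quartz sand: 221.5 pbw
  Calcined alumina: 11.64 pbw
Total batch = 250.5 pbw; LOI loss = 0.4848 pbw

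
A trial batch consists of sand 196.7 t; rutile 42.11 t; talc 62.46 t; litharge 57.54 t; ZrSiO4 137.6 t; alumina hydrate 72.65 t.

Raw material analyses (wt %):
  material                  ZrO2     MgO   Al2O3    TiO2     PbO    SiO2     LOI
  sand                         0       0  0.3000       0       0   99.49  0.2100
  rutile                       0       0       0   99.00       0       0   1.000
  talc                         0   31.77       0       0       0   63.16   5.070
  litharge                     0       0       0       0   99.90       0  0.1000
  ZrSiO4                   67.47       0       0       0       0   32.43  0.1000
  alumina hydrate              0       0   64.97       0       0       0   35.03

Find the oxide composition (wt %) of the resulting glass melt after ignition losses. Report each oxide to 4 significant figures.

Glass mass = 539.4 t (batch 569.1 − LOI 29.65).
Composition: ZrO2 17.21%, MgO 3.679%, Al2O3 8.860%, TiO2 7.729%, PbO 10.66%, SiO2 51.87%

Each numeric step runs at full float precision through every step; the intermediate values appear, with 4-significant-figure rounding, at each printed step — each reported value is rounded only once; all derived quantities are computed in full precision (totals, ignition loss, the six compositions, net glass mass, yield) starting from the weights for 539.4 t of glass exactly as printed in either problem or answer.
Delivered oxide masses:
  ZrO2: 137.6·0.6747 = 92.84 t
  MgO: 62.46·0.3177 = 19.84 t
  Al2O3: 196.7·0.003000 + 72.65·0.6497 = 47.79 t
  TiO2: 42.11·0.9900 = 41.69 t
  PbO: 57.54·0.9990 = 57.48 t
  SiO2: 196.7·0.9949 + 62.46·0.6316 + 137.6·0.3243 = 279.8 t
LOI: 196.7·0.002100 + 42.11·0.01000 + 62.46·0.05070 + 57.54·0.001000 + 137.6·0.001000 + 72.65·0.3503 = 29.65 t
batch − LOI leaves glass = 569.1 − 29.65 = 539.4 t (equal to the oxide-mass sum)
wt %: oxide over glass, times 100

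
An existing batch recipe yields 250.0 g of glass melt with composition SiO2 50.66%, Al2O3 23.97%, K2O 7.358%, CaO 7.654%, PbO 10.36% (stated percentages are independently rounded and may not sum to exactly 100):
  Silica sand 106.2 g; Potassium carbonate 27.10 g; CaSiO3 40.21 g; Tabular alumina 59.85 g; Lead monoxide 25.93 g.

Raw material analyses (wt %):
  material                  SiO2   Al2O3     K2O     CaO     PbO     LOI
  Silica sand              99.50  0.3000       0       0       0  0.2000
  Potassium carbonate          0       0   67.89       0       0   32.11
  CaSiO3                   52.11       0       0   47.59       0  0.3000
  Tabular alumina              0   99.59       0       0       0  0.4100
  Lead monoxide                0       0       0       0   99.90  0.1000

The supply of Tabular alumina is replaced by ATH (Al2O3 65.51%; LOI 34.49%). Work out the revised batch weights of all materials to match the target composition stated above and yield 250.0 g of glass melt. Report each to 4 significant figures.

Revised batch per 250.0 g glass melt:
  Silica sand: 106.2 g
  Potassium carbonate: 27.10 g
  CaSiO3: 40.21 g
  ATH: 90.99 g
  Lead monoxide: 25.93 g
Total batch = 290.4 g; LOI loss = 40.44 g

Full precision is held in all steps; mid-chain values are shown, rounded to four significant digits, as written. Every reported figure undergoes a single rounding — derived quantities (ignition loss, the totals, the five compositions, the yield, glass mass) are computed at full float precision from the batch weights for 250.0 g of glass as they appear in the problem or answer text.
Target oxide masses per 250.0 g glass melt:
  SiO2: 50.66% × 250.0 = 126.6 g
  Al2O3: 23.97% × 250.0 = 59.92 g
  K2O: 7.358% × 250.0 = 18.40 g
  CaO: 7.654% × 250.0 = 19.14 g
  PbO: 10.36% × 250.0 = 25.90 g
Sums-versus-targets review given the weights on record, against the basis in use (summed amounts equal target values up to rounding of the answer):
  SiO2: 106.2·0.9950 + 40.21·0.5211 = 126.6 g (target 126.6 g)
  Al2O3: 106.2·0.003000 + 90.99·0.6551 = 59.93 g (target 59.92 g)
  K2O: 27.10·0.6789 = 18.40 g (target 18.40 g)
  CaO: 40.21·0.4759 = 19.14 g (target 19.14 g)
  PbO: 25.93·0.9990 = 25.90 g (target 25.90 g)
Consistency of the glass mass: net batch after ignition = 250.0 g (per-oxide target masses sum to 250.0 g; basis as stated: 250.0 g — gaps are rounding artifacts).
Batch total: Σ batch = 290.4 g; LOI removed, Σ of batch·LOI: 40.44 g; yield = glass ÷ total batch = 86.07%.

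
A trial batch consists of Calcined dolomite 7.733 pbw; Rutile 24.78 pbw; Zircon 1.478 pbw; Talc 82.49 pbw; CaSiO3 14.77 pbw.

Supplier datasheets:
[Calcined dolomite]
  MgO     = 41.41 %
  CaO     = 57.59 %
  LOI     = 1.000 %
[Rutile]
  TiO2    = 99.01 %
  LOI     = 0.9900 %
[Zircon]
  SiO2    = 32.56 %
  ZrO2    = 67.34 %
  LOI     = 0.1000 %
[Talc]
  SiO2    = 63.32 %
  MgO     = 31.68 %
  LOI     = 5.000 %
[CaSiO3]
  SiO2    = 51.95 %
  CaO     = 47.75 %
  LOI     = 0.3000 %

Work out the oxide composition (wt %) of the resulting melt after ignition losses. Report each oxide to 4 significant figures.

Glass mass = 126.8 pbw (batch 131.3 − LOI 4.493).
Composition: SiO2 47.64%, MgO 23.14%, ZrO2 0.7852%, TiO2 19.36%, CaO 9.077%

Rounding to four significant digits applies to every in-between result as displayed. The whole derivation maintains exact precision at each step; exactly one rounding is applied to each reported figure — derived quantities (totals, yield, ignition loss, five oxide percentages, glass mass) are re-derived in full precision using the weight values on 126.8 pbw of glass, as set out in the question or the answer.
What the batch supplies per oxide:
  SiO2: 1.478·0.3256 + 82.49·0.6332 + 14.77·0.5195 = 60.39 pbw
  MgO: 7.733·0.4141 + 82.49·0.3168 = 29.34 pbw
  ZrO2: 1.478·0.6734 = 0.9953 pbw
  TiO2: 24.78·0.9901 = 24.53 pbw
  CaO: 7.733·0.5759 + 14.77·0.4775 = 11.51 pbw
LOI: 7.733·0.01000 + 24.78·0.009900 + 1.478·0.001000 + 82.49·0.05000 + 14.77·0.003000 = 4.493 pbw
Resulting glass, batch − LOI: 131.3 − 4.493 = 126.8 pbw (consistent with Σ oxide mass)
percent share: oxide ÷ glass, ×100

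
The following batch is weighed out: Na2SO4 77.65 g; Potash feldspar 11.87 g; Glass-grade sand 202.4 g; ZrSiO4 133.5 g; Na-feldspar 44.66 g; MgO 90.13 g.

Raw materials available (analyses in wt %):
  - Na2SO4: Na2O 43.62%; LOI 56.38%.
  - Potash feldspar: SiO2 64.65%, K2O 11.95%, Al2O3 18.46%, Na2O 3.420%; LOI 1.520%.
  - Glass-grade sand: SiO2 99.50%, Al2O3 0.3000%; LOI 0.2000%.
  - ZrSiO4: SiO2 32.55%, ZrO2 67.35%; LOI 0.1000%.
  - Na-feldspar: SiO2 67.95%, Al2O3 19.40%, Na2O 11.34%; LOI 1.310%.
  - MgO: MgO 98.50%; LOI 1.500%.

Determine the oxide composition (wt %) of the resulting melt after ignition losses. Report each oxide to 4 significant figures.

Glass mass = 513.8 g (batch 560.2 − LOI 46.43).
Composition: SiO2 55.06%, K2O 0.2761%, Al2O3 2.231%, ZrO2 17.50%, Na2O 7.657%, MgO 17.28%

The intermediate values are shown (rounded to 4 significant figures) at each printed step — exact precision is kept throughout — each reported value is rounded only once; derived quantities (the six compositions, glass mass, the totals, the yield, ignition loss) are carried from the batch weights on 513.8 g of glass at exact precision as quoted within the problem or the answer.
Mass of each oxide from the mix:
  SiO2: 11.87·0.6465 + 202.4·0.9950 + 133.5·0.3255 + 44.66·0.6795 = 282.9 g
  K2O: 11.87·0.1195 = 1.418 g
  Al2O3: 11.87·0.1846 + 202.4·0.003000 + 44.66·0.1940 = 11.46 g
  ZrO2: 133.5·0.6735 = 89.91 g
  Na2O: 77.65·0.4362 + 11.87·0.03420 + 44.66·0.1134 = 39.34 g
  MgO: 90.13·0.9850 = 88.78 g
LOI: 77.65·0.5638 + 11.87·0.01520 + 202.4·0.002000 + 133.5·0.001000 + 44.66·0.01310 + 90.13·0.01500 = 46.43 g
Net of LOI, the glass mass = 560.2 − 46.43 = 513.8 g (matching Σ of the oxides)
each wt % is 100 × oxide ÷ glass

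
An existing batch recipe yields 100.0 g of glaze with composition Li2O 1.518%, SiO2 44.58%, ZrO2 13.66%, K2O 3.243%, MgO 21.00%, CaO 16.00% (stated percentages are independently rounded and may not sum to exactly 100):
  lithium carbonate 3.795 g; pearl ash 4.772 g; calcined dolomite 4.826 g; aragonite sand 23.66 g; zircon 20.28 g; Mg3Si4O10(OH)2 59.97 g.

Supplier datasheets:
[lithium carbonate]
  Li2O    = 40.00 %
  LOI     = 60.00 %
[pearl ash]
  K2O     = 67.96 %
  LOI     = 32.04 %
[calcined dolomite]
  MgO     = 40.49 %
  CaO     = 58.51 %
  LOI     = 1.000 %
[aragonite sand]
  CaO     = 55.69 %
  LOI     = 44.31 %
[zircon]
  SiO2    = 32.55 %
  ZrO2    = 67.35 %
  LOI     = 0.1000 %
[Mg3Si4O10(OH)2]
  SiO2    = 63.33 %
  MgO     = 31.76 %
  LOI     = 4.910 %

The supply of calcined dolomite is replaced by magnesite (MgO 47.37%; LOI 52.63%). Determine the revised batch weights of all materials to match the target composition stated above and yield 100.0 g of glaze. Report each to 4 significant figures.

The intermediate values are displayed, rounded to 4 significant digits, alongside each step — each numeric step keeps full float precision at all times. Each reported number is rounded only once — the derived quantities are recomputed at full float precision (net glass mass, totals, six oxide percentages, ignition loss, yield) from the batch weights per 100.0 g of glass exactly as shown in question or answer.
The oxide mass targets at 100.0 g glaze:
  Li2O: 1.518% × 100.0 = 1.518 g
  SiO2: 44.58% × 100.0 = 44.58 g
  ZrO2: 13.66% × 100.0 = 13.66 g
  K2O: 3.243% × 100.0 = 3.243 g
  MgO: 21.00% × 100.0 = 21.00 g
  CaO: 16.00% × 100.0 = 16.00 g
Checking each oxide sum from the weights as reported, per the basis as stated (every target is met by its sum modulo rounding of the values):
  Li2O: 3.795·0.4000 = 1.518 g (target 1.518 g)
  SiO2: 20.28·0.3255 + 59.97·0.6333 = 44.58 g (target 44.58 g)
  ZrO2: 20.28·0.6735 = 13.66 g (target 13.66 g)
  K2O: 4.772·0.6796 = 3.243 g (target 3.243 g)
  MgO: 4.125·0.4737 + 59.97·0.3176 = 21.00 g (target 21.00 g)
  CaO: 28.73·0.5569 = 16.00 g (target 16.00 g)
Auditing the glass mass value: whole batch net of LOI = 100.0 g (summing oxide targets gives 100.0 g; with the basis standing at 100.0 g — rounding explains the deltas).
Whole-batch sum: Σ batch = 121.7 g; ignition loss, Σ(batch × LOI) = 21.67 g; as yield: glass ÷ batch → 82.19%.

Revised batch per 100.0 g glaze:
  lithium carbonate: 3.795 g
  pearl ash: 4.772 g
  magnesite: 4.125 g
  aragonite sand: 28.73 g
  zircon: 20.28 g
  Mg3Si4O10(OH)2: 59.97 g
Total batch = 121.7 g; LOI loss = 21.67 g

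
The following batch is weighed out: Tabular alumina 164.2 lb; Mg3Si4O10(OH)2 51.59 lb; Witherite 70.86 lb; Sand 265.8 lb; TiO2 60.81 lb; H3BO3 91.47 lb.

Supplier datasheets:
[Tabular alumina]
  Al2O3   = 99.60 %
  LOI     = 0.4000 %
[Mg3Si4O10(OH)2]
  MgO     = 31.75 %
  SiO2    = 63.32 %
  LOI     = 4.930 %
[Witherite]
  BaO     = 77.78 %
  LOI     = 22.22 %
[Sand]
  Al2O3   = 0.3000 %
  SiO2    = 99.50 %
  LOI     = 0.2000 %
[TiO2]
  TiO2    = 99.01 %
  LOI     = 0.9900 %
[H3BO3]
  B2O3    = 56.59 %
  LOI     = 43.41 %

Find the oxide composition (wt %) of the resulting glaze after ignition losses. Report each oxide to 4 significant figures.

Glass mass = 644.9 lb (batch 704.7 − LOI 59.79).
Composition: MgO 2.540%, Al2O3 25.48%, SiO2 46.07%, BaO 8.546%, TiO2 9.335%, B2O3 8.026%

Intermediates are rounded to 4 significant digits when quoted. Every computation keeps exact precision in every operation — every reported value includes exactly one rounding. Derived quantities (yield, six oxide percentages, the totals, glass mass, LOI) are re-derived in full float precision starting from the weights for 644.9 lb of glass, exactly as shown in problem or answer.
Oxide masses out of the charge:
  MgO: 51.59·0.3175 = 16.38 lb
  Al2O3: 164.2·0.9960 + 265.8·0.003000 = 164.3 lb
  SiO2: 51.59·0.6332 + 265.8·0.9950 = 297.1 lb
  BaO: 70.86·0.7778 = 55.11 lb
  TiO2: 60.81·0.9901 = 60.21 lb
  B2O3: 91.47·0.5659 = 51.76 lb
LOI: 164.2·0.004000 + 51.59·0.04930 + 70.86·0.2222 + 265.8·0.002000 + 60.81·0.009900 + 91.47·0.4341 = 59.79 lb
batch − LOI leaves glass = 704.7 − 59.79 = 644.9 lb (= the summed oxide contributions)
each wt % is 100 × oxide ÷ glass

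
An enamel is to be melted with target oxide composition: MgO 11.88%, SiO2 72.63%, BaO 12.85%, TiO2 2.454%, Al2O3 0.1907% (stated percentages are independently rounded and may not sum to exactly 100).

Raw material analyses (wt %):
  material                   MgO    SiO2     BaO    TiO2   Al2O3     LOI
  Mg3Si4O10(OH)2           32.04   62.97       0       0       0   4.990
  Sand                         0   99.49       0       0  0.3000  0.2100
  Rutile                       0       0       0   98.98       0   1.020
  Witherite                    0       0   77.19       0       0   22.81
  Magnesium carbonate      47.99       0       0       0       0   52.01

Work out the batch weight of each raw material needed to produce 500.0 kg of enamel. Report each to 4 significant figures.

Batch per 500.0 kg enamel:
  Mg3Si4O10(OH)2: 74.54 kg
  Sand: 317.8 kg
  Rutile: 12.40 kg
  Witherite: 83.24 kg
  Magnesium carbonate: 74.01 kg
Total batch = 562.0 kg; LOI loss = 61.99 kg; yield = 88.97%

Mid-chain values are shown, rounded to 4 significant digits, in the printout — the whole derivation carries full float precision in all steps — each reported value is rounded just once — all derived quantities (the totals, ignition loss, net glass mass, yield, the five compositions) are carried in full float precision starting from the weights for 500.0 kg of glass as written in the question or the answer.
Oxide mass targets, per 500.0 kg enamel:
  MgO: 11.88% × 500.0 = 59.40 kg
  SiO2: 72.63% × 500.0 = 363.2 kg
  BaO: 12.85% × 500.0 = 64.25 kg
  TiO2: 2.454% × 500.0 = 12.27 kg
  Al2O3: 0.1907% × 500.0 = 0.9535 kg
Sums-versus-targets review per the reported batch figures, on the stated basis (delivered sums recover each target within answer rounding):
  MgO: 74.54·0.3204 + 74.01·0.4799 = 59.40 kg (target 59.40 kg)
  SiO2: 74.54·0.6297 + 317.8·0.9949 = 363.1 kg (target 363.2 kg)
  BaO: 83.24·0.7719 = 64.25 kg (target 64.25 kg)
  TiO2: 12.40·0.9898 = 12.27 kg (target 12.27 kg)
  Al2O3: 317.8·0.003000 = 0.9534 kg (target 0.9535 kg)
Consistency of the glass mass: the batch minus its LOI: 500.0 kg (targets for the oxides total 500.0 kg; against the stated basis, 500.0 kg — any gap is answer rounding).
Total batch = Σ batch = 562.0 kg; ignition loss, Σ(batch × LOI) = 61.99 kg; yield = glass ÷ total batch = 88.97%.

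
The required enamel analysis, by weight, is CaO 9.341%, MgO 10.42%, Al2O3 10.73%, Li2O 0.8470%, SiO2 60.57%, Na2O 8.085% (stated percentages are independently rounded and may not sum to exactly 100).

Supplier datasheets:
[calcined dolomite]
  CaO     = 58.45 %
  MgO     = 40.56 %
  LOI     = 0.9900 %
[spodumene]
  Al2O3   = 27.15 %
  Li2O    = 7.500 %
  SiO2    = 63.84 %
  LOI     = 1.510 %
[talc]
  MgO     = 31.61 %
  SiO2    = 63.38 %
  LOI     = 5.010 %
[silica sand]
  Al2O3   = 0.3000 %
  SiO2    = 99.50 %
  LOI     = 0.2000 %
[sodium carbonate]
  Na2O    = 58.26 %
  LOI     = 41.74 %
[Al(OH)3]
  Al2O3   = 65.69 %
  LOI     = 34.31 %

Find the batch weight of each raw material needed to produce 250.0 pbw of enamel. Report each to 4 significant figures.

Batch per 250.0 pbw enamel:
  calcined dolomite: 39.95 pbw
  spodumene: 28.23 pbw
  talc: 31.15 pbw
  silica sand: 114.2 pbw
  sodium carbonate: 34.69 pbw
  Al(OH)3: 28.65 pbw
Total batch = 276.9 pbw; LOI loss = 26.92 pbw; yield = 90.28%

Every computation carries exact precision through the solve. Working values appear with 4-significant-digit rounding when written out. Exactly one rounding is applied to every reported value — derived quantities (six oxide percentages, yield, net glass mass, LOI, the totals) are rebuilt starting from the weights per 250.0 pbw of glass in full float precision exactly as printed in either problem or answer.
The oxide mass targets at 250.0 pbw enamel:
  CaO: 9.341% × 250.0 = 23.35 pbw
  MgO: 10.42% × 250.0 = 26.05 pbw
  Al2O3: 10.73% × 250.0 = 26.82 pbw
  Li2O: 0.8470% × 250.0 = 2.118 pbw
  SiO2: 60.57% × 250.0 = 151.4 pbw
  Na2O: 8.085% × 250.0 = 20.21 pbw
Verifying the oxide balance applying the batch weights above, on the stated basis (each sum matches its target mass modulo rounding of the values):
  CaO: 39.95·0.5845 = 23.35 pbw (target 23.35 pbw)
  MgO: 39.95·0.4056 + 31.15·0.3161 = 26.05 pbw (target 26.05 pbw)
  Al2O3: 28.23·0.2715 + 114.2·0.003000 + 28.65·0.6569 = 26.83 pbw (target 26.82 pbw)
  Li2O: 28.23·0.07500 = 2.117 pbw (target 2.118 pbw)
  SiO2: 28.23·0.6384 + 31.15·0.6338 + 114.2·0.9950 = 151.4 pbw (target 151.4 pbw)
  Na2O: 34.69·0.5826 = 20.21 pbw (target 20.21 pbw)
Consistency of the glass mass: the batch minus its LOI: 249.9 pbw (per-oxide target masses sum to 250.0 pbw; versus the stated basis of 250.0 pbw — gaps are rounding artifacts).
Adding the batch up: Σ batch = 276.9 pbw; LOI removed, Σ of batch·LOI: 26.92 pbw; the yield ratio, glass ÷ batch: 90.28%.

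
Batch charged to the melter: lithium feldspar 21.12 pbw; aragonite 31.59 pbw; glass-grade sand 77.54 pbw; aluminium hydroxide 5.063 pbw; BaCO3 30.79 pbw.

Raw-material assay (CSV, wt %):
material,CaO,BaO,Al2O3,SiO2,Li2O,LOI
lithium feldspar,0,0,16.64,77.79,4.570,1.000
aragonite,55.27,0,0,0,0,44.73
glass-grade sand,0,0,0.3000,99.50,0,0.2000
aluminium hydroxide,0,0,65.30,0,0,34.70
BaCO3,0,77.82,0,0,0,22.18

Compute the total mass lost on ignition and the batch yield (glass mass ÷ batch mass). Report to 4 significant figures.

LOI loss = 23.08 pbw; glass = 143.0 pbw; yield = 86.10%

The working math carries full float precision from first step to last — rounding to four significant figures applies to every mid-chain value as shown; exactly one rounding goes into every reported value. Derived quantities are carried at full float precision (glass mass, totals, five oxide percentages, yield, LOI) starting from the weights per 143.0 pbw of glass, as they appear in question or answer.
Material-by-material LOI:
  lithium feldspar: 21.12 × 0.01000 = 0.2112 pbw
  aragonite: 31.59 × 0.4473 = 14.13 pbw
  glass-grade sand: 77.54 × 0.002000 = 0.1551 pbw
  aluminium hydroxide: 5.063 × 0.3470 = 1.757 pbw
  BaCO3: 30.79 × 0.2218 = 6.829 pbw
Total LOI = 23.08 pbw
Glass = batch − LOI = 166.1 − 23.08 = 143.0 pbw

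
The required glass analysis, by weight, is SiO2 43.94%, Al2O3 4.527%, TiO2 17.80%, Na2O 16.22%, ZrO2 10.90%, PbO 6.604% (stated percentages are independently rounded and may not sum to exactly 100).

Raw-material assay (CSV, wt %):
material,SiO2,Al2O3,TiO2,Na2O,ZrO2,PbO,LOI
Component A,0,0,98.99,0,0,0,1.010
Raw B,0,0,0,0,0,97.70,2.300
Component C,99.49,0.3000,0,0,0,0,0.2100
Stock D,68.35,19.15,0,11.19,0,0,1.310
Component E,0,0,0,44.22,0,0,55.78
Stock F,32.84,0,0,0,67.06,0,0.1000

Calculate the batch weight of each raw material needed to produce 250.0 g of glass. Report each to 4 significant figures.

Values along the way are printed (rounded to 4 significant figures) on the page. Full precision is maintained at every stage; each reported figure carries a single rounding. The derived quantities are carried in exact precision (the totals, the six compositions, ignition loss, glass mass, the yield) from the weighed amounts per 250.0 g of glass, as they appear in either problem or answer.
Per-oxide target masses for 250.0 g glass:
  SiO2: 43.94% × 250.0 = 109.8 g
  Al2O3: 4.527% × 250.0 = 11.32 g
  TiO2: 17.80% × 250.0 = 44.50 g
  Na2O: 16.22% × 250.0 = 40.55 g
  ZrO2: 10.90% × 250.0 = 27.25 g
  PbO: 6.604% × 250.0 = 16.51 g
Balance tally, oxide-wise, from the weights as reported, at the basis given (oxide sums agree with the targets given rounding of the digits):
  SiO2: 57.01·0.9949 + 58.21·0.6835 + 40.64·0.3284 = 109.9 g (target 109.8 g)
  Al2O3: 57.01·0.003000 + 58.21·0.1915 = 11.32 g (target 11.32 g)
  TiO2: 44.95·0.9899 = 44.50 g (target 44.50 g)
  Na2O: 58.21·0.1119 + 76.97·0.4422 = 40.55 g (target 40.55 g)
  ZrO2: 40.64·0.6706 = 27.25 g (target 27.25 g)
  PbO: 16.90·0.9770 = 16.51 g (target 16.51 g)
Mass balance on the glass: total batch − LOI = 250.0 g (targets for the oxides total 250.0 g; against the stated basis, 250.0 g — differing by rounding only).
Total batch = Σ batch = 294.7 g; the LOI term Σ batch·LOI equals 44.70 g; glass ÷ batch gives a yield of 84.83%.

Batch per 250.0 g glass:
  Component A: 44.95 g
  Raw B: 16.90 g
  Component C: 57.01 g
  Stock D: 58.21 g
  Component E: 76.97 g
  Stock F: 40.64 g
Total batch = 294.7 g; LOI loss = 44.70 g; yield = 84.83%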